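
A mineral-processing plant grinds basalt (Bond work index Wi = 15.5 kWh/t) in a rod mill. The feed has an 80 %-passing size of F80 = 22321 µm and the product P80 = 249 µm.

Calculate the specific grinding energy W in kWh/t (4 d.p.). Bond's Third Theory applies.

W = 10·Wi·(P80^(-½) − F80^(-½))
1/√249 = 0.063372;  1/√22321 = 0.006693
W = 10·15.5·(0.063372 − 0.006693) = 8.7853 kWh/t

W = 8.7853 kWh/t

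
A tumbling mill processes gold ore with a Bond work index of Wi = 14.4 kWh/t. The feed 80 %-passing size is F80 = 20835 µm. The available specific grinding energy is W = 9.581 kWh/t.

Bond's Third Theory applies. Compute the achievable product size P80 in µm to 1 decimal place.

P80 = 185.3 µm

W = 10 Wi (1/√P80 − 1/√F80)  [Bond]
P80^(−½) = W/(10 Wi) + F80^(−½)
  = 9.5810/(10·14.4) + 1/√20835 = 0.066535 + 0.006928 = 0.073463
P80 = (1/0.073463)² = 13.6124² = 185.30 µm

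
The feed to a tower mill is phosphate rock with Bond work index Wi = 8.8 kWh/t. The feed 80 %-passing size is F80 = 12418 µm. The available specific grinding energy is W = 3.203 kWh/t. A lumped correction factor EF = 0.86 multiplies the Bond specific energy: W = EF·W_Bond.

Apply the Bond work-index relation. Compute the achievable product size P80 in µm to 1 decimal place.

W_Bond = 10·Wi·(1/√P₈₀ − 1/√F₈₀)
W_Bond = W / EF = 3.203 / 0.86 = 3.7244 kWh/t
⇒ 1/√P80 = W_Bond/(10·Wi) + 1/√F80
  = 3.7244/(10·8.8) + 1/√12418 = 0.042323 + 0.008974 = 0.051297
P80 = (1/0.051297)² = 19.4944² = 380.03 µm

P80 = 380.0 µm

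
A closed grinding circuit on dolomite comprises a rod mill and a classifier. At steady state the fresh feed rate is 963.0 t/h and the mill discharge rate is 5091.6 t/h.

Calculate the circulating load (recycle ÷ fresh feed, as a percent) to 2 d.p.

Mill node: discharge = fresh + recycle.
R = M − F = 5091.6 − 963.0 = 4128.6 t/h
CL = 100·R/F = 100·4128.6/963.0 = 428.72 %

CL = 428.72 %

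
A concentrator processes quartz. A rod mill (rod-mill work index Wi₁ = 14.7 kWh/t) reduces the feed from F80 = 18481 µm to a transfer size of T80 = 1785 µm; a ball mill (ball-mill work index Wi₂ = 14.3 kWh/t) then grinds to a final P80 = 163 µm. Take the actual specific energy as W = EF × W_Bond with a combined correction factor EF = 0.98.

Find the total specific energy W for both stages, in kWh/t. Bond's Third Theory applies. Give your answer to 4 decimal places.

W_Bond = 10·Wi·(1/√P₈₀ − 1/√F₈₀)
Stage 1 (18481→1785 µm, Wi₁=14.7): W₁ = 10·14.7·(0.023669 − 0.007356) = 2.3980 kWh/t
Stage 2 (1785→163 µm, Wi₂=14.3): W₂ = 10·14.3·(0.078326 − 0.023669) = 7.8159 kWh/t
W = W₁ + W₂ = 2.3980 + 7.8159 = 10.2140 kWh/t
W_actual = 0.98 × 10.2140 = 10.0097 kWh/t

W = 10.0097 kWh/t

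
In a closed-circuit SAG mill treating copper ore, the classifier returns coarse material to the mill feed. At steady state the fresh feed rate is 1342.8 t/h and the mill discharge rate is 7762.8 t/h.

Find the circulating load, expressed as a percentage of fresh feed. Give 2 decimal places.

M = F + R at steady state, so:
R = M − F = 7762.8 − 1342.8 = 6420.0 t/h
CL = 100·R/F = 100·6420.0/1342.8 = 478.11 %

CL = 478.11 %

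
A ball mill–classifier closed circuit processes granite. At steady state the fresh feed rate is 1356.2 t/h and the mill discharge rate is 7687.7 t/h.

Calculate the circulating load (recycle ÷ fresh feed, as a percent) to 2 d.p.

Steady state: M = F + R.
R = M − F = 7687.7 − 1356.2 = 6331.5 t/h
CL = 100·R/F = 100·6331.5/1356.2 = 466.86 %

CL = 466.86 %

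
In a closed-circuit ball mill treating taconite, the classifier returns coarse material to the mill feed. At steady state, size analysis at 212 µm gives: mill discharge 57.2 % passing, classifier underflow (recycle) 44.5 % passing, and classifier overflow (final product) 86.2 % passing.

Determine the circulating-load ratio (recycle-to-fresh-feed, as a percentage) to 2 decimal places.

Mass balance on the −212 µm fraction:
(1+r)d = ru + o → r = (o−d)/(d−u)
r = (86.2 − 57.2)/(57.2 − 44.5) = 29.0/12.7 = 2.2835
CL = 100·r = 228.35 %

CL = 228.35 %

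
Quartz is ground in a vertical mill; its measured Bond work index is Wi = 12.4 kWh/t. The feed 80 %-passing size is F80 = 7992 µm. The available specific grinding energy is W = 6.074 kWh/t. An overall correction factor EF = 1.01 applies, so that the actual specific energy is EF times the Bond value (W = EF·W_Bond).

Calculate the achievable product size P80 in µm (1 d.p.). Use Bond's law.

P80 = 280.7 µm

Bond: W = 10·Wi·(1/√P80 − 1/√F80)
W_Bond = W / EF = 6.074 / 1.01 = 6.0139 kWh/t
⇒ 1/√P80 = W_Bond/(10 Wi) + 1/√F80
  = 6.0139/(10·12.4) + 1/√7992 = 0.048499 + 0.011186 = 0.059685
P80 = (1/0.059685)² = 16.7547² = 280.72 µm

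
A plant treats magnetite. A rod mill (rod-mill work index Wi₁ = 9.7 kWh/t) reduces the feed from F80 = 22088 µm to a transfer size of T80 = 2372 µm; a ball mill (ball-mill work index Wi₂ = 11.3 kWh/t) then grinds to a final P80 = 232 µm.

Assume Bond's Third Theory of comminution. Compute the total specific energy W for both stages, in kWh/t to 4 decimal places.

W = 10 Wi (1/√P80 − 1/√F80)  [Bond]
Stage 1 (22088→2372 µm, Wi₁=9.7): W₁ = 10·9.7·(0.020533 − 0.006729) = 1.3390 kWh/t
Stage 2 (2372→232 µm, Wi₂=11.3): W₂ = 10·11.3·(0.065653 − 0.020533) = 5.0986 kWh/t
W = W₁ + W₂ = 1.3390 + 5.0986 = 6.4376 kWh/t

W = 6.4376 kWh/t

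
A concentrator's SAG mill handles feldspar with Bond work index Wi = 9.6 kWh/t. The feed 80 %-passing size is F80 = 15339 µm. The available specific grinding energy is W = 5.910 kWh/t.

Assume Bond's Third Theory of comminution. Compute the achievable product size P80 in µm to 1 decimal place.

P80 = 206.2 µm

W = 10 Wi / √P80 − 10 Wi / √F80
P80^(−½) = W/(10 Wi) + F80^(−½)
  = 5.9100/(10·9.6) + 1/√15339 = 0.061562 + 0.008074 = 0.069637
P80 = (1/0.069637)² = 14.3602² = 206.22 µm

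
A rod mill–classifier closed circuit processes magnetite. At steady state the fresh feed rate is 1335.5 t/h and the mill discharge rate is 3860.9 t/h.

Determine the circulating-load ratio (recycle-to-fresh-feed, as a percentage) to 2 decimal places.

Mill node: discharge = fresh + recycle.
R = M − F = 3860.9 − 1335.5 = 2525.4 t/h
CL = 100·R/F = 100·2525.4/1335.5 = 189.10 %

CL = 189.10 %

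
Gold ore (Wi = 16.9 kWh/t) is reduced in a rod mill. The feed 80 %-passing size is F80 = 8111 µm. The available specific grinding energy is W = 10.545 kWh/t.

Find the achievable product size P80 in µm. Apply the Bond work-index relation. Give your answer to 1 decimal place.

W = 10 Wi / √P80 − 10 Wi / √F80
1/√P80 = 1/√F80 + W/(10·Wi)
  = 10.5450/(10·16.9) + 1/√8111 = 0.062396 + 0.011104 = 0.073500
P80 = (1/0.073500)² = 13.6054² = 185.11 µm

P80 = 185.1 µm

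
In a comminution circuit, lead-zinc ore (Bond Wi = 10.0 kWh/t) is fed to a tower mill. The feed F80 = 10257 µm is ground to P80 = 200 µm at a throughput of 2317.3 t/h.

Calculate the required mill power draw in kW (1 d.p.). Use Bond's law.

W = 10·Wi·(P80^(-½) − F80^(-½))
W = 10·10.0·(1/√200 − 1/√10257) = 10·10.0·(0.060837) = 6.0837 kWh/t
Power = W × throughput = 6.0837 kWh/t × 2317.3 t/h = 14097.7 kW

P = 14097.7 kW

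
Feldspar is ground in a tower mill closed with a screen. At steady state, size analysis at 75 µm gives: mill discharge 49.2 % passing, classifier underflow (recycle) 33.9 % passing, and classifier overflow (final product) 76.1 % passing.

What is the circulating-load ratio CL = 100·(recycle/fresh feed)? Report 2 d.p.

CL = 175.82 %

Mass balance on the −75 µm fraction:
d + r·d = r·u + o → r(d−u) = o−d
r = (76.1 − 49.2)/(49.2 − 33.9) = 26.9/15.3 = 1.7582
CL = 100·r = 175.82 %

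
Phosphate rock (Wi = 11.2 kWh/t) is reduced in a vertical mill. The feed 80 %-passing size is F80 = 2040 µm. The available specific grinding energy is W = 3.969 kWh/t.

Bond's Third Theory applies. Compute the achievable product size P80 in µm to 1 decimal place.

W = 10·Wi·[P80^(−½) − F80^(−½)]
P80^-0.5 = F80^-0.5 + W/(10 Wi)
  = 3.9690/(10·11.2) + 1/√2040 = 0.035437 + 0.022140 = 0.057578
P80 = (1/0.057578)² = 17.3678² = 301.64 µm

P80 = 301.6 µm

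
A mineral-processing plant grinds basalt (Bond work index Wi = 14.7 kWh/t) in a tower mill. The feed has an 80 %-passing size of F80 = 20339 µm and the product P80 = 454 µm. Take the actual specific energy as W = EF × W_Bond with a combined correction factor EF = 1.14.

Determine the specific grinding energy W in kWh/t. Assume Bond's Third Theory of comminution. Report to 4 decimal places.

W = 10·Wi·[P80^(−½) − F80^(−½)]
1/√454 = 0.046932;  1/√20339 = 0.007012
W = 10·14.7·(0.046932 − 0.007012) = 5.8683 kWh/t
Corrected W = EF·W_Bond = 1.14·5.8683 = 6.6899 kWh/t

W = 6.6899 kWh/t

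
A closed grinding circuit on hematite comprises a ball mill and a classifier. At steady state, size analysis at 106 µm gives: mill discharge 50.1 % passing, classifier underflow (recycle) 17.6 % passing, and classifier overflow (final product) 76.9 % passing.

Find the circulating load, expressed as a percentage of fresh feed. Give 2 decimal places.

Balance %-passing 106 µm (r = R/F):
d + r·d = r·u + o → r(d−u) = o−d
r = (76.9 − 50.1)/(50.1 − 17.6) = 26.8/32.5 = 0.8246
CL = 100·r = 82.46 %

CL = 82.46 %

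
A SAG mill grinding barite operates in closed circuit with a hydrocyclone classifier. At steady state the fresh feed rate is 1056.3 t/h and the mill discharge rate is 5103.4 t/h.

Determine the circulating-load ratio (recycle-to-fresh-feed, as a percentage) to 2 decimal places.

Mill node: discharge = fresh + recycle.
R = M − F = 5103.4 − 1056.3 = 4047.1 t/h
CL = 100·R/F = 100·4047.1/1056.3 = 383.14 %

CL = 383.14 %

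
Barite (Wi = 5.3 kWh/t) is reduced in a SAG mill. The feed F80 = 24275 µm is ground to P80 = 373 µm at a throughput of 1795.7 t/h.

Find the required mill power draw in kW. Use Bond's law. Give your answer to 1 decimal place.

P = 4317.0 kW

W = 10 Wi (P80^-0.5 − F80^-0.5)
W = 10·5.3·(1/√373 − 1/√24275) = 10·5.3·(0.045360) = 2.4041 kWh/t
P = W·T = 2.4041·1795.7 = 4317.0 kW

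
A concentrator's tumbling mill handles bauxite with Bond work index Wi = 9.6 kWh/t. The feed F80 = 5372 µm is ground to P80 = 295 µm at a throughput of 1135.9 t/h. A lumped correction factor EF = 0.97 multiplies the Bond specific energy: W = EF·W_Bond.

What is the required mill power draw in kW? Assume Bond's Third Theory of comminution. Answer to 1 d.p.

P = 4715.3 kW

W = 10·Wi·[P80^(−½) − F80^(−½)]
W = 10·9.6·(1/√295 − 1/√5372) = 10·9.6·(0.044579) = 4.2795 kWh/t
W_actual = 0.97 × 4.2795 = 4.1512 kWh/t
P_mill = W·ṁ = 4.1512·1135.9 = 4715.3 kW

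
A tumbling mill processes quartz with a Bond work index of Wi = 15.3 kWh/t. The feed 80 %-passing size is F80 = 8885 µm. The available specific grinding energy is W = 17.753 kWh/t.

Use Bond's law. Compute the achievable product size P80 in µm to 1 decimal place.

W = 10 Wi / √P80 − 10 Wi / √F80
P80^-0.5 = F80^-0.5 + W/(10 Wi)
  = 17.7530/(10·15.3) + 1/√8885 = 0.116033 + 0.010609 = 0.126642
P80 = (1/0.126642)² = 7.8963² = 62.35 µm

P80 = 62.4 µm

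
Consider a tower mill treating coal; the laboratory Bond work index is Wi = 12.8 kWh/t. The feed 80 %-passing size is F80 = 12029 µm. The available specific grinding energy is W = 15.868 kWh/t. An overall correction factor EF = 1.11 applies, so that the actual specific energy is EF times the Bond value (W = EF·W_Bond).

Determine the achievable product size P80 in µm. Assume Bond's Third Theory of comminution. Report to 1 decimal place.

Bond: W = 10·Wi·(1/√P80 − 1/√F80)
W_Bond = W / EF = 15.868 / 1.11 = 14.2955 kWh/t
P80^-0.5 = F80^-0.5 + W_Bond/(10 Wi)
  = 14.2955/(10·12.8) + 1/√12029 = 0.111684 + 0.009118 = 0.120801
P80 = (1/0.120801)² = 8.2781² = 68.53 µm

P80 = 68.5 µm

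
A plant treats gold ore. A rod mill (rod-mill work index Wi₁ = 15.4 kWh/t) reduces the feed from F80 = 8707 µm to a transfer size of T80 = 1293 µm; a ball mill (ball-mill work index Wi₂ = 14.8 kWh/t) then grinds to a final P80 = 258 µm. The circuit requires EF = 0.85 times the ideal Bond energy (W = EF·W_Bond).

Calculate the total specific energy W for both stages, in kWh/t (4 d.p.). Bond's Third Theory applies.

W = 10 Wi (P80^-0.5 − F80^-0.5)
Stage 1 (8707→1293 µm, Wi₁=15.4): W₁ = 10·15.4·(0.027810 − 0.010717) = 2.6323 kWh/t
Stage 2 (1293→258 µm, Wi₂=14.8): W₂ = 10·14.8·(0.062257 − 0.027810) = 5.0982 kWh/t
W = W₁ + W₂ = 2.6323 + 5.0982 = 7.7305 kWh/t
Apply correction: 7.7305 × 0.85 = 6.5710 kWh/t

W = 6.5710 kWh/t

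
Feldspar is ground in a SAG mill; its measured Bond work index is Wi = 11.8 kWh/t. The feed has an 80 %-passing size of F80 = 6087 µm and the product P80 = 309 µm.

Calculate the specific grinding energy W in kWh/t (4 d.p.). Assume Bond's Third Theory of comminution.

Bond:  W = 10 Wi (1/√P − 1/√F)
1/√309 = 0.056888;  1/√6087 = 0.012817
W = 10·11.8·(0.056888 − 0.012817) = 5.2003 kWh/t

W = 5.2003 kWh/t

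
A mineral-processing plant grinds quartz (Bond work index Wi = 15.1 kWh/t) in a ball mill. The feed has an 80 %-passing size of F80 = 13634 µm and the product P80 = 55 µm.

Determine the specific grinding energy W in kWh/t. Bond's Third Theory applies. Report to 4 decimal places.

W = 10·Wi·(P80^(-½) − F80^(-½))
1/√55 = 0.134840;  1/√13634 = 0.008564
W = 10·15.1·(0.134840 − 0.008564) = 19.0676 kWh/t

W = 19.0676 kWh/t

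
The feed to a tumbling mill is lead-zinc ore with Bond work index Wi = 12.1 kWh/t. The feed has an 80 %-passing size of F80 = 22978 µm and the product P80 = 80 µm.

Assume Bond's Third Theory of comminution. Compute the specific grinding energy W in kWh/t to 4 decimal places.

W = 10 Wi (1/√P80 − 1/√F80)  [Bond]
1/√80 = 0.111803;  1/√22978 = 0.006597
W = 10·12.1·(0.111803 − 0.006597) = 12.7300 kWh/t

W = 12.7300 kWh/t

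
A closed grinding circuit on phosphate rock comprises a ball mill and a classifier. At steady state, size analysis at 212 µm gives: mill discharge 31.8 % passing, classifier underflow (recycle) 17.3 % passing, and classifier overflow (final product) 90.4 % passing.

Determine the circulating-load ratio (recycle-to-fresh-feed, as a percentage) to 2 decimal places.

CL = 404.14 %

Two-product formula at 212 µm:
Fd + Rd = Ru + Fo ⇒ R/F = (o−d)/(d−u)
r = (90.4 − 31.8)/(31.8 − 17.3) = 58.6/14.5 = 4.0414
CL = 100·r = 404.14 %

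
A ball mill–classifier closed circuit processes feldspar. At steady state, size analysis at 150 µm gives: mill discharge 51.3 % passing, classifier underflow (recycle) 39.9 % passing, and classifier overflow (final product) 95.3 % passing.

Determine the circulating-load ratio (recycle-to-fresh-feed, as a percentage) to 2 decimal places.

CL = 385.96 %

Let r = R/F. Size balance at 150 µm:
(1+r)·d = r·u + o ⇒ r = (o−d)/(d−u)
r = (95.3 − 51.3)/(51.3 − 39.9) = 44.0/11.4 = 3.8596
CL = 100·r = 385.96 %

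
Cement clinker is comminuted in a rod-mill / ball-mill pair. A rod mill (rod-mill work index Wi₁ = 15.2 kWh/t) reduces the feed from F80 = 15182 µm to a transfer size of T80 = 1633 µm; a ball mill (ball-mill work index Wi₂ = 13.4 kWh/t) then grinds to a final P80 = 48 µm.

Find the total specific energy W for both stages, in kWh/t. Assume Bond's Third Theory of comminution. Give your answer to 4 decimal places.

W = 10 Wi (1/√P80 − 1/√F80)  [Bond]
Stage 1 (15182→1633 µm, Wi₁=15.2): W₁ = 10·15.2·(0.024746 − 0.008116) = 2.5278 kWh/t
Stage 2 (1633→48 µm, Wi₂=13.4): W₂ = 10·13.4·(0.144338 − 0.024746) = 16.0253 kWh/t
W = W₁ + W₂ = 2.5278 + 16.0253 = 18.5531 kWh/t

W = 18.5531 kWh/t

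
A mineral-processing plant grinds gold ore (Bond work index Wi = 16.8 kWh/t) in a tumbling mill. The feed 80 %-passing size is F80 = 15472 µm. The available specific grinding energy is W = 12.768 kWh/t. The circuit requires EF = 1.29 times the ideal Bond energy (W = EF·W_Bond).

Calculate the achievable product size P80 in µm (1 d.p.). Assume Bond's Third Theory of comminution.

W = 10 Wi (P80^-0.5 − F80^-0.5)
W_Bond = W / EF = 12.768 / 1.29 = 9.8977 kWh/t
⇒ 1/√P80 = W_Bond/(10 Wi) + 1/√F80
  = 9.8977/(10·16.8) + 1/√15472 = 0.058915 + 0.008039 = 0.066954
P80 = (1/0.066954)² = 14.9356² = 223.07 µm

P80 = 223.1 µm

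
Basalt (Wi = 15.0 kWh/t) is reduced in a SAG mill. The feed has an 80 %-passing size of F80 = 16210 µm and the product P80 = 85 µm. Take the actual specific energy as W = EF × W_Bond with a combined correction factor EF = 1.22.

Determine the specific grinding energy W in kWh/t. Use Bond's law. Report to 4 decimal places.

W_Bond = 10·Wi·(1/√P₈₀ − 1/√F₈₀)
1/√85 = 0.108465;  1/√16210 = 0.007854
W = 10·15.0·(0.108465 − 0.007854) = 15.0916 kWh/t
Corrected W = EF·W_Bond = 1.22·15.0916 = 18.4118 kWh/t

W = 18.4118 kWh/t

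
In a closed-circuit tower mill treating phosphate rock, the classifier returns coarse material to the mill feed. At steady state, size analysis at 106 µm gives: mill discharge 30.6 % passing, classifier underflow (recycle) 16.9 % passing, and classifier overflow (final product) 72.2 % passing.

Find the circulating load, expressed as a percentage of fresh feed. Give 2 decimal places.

Mass balance on the −106 µm fraction:
r = (o − d)/(d − u)
r = (72.2 − 30.6)/(30.6 − 16.9) = 41.6/13.7 = 3.0365
CL = 100·r = 303.65 %

CL = 303.65 %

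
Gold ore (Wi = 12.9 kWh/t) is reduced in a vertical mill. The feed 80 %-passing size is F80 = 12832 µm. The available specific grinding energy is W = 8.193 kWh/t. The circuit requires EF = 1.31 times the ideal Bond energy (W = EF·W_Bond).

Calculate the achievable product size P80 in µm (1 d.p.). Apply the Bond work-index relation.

W = 10 Wi / √P80 − 10 Wi / √F80
W_Bond = W / EF = 8.193 / 1.31 = 6.2542 kWh/t
P80^-0.5 = F80^-0.5 + W_Bond/(10 Wi)
  = 6.2542/(10·12.9) + 1/√12832 = 0.048482 + 0.008828 = 0.057310
P80 = (1/0.057310)² = 17.4490² = 304.47 µm

P80 = 304.5 µm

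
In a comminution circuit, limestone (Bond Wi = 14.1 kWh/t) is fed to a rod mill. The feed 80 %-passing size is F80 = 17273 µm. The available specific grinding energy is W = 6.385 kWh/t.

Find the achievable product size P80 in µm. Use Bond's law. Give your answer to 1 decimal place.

P80 = 357.4 µm

W = 10 Wi / √P80 − 10 Wi / √F80
⇒ 1/√P80 = W/(10·Wi) + 1/√F80
  = 6.3850/(10·14.1) + 1/√17273 = 0.045284 + 0.007609 = 0.052892
P80 = (1/0.052892)² = 18.9063² = 357.45 µm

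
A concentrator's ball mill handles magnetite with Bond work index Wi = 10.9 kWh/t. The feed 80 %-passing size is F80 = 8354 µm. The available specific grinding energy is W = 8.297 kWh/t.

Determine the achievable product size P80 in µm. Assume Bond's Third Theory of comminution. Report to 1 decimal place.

W = 10 Wi / √P80 − 10 Wi / √F80
P80^-0.5 = F80^-0.5 + W/(10 Wi)
  = 8.2970/(10·10.9) + 1/√8354 = 0.076119 + 0.010941 = 0.087060
P80 = (1/0.087060)² = 11.4863² = 131.94 µm

P80 = 131.9 µm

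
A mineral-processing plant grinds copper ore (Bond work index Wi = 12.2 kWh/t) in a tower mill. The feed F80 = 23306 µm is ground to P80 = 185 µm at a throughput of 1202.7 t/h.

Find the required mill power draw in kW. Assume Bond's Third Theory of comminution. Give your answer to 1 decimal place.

P = 9826.6 kW

W_Bond = 10·Wi·(1/√P₈₀ − 1/√F₈₀)
W = 10·12.2·(1/√185 − 1/√23306) = 10·12.2·(0.066971) = 8.1705 kWh/t
Mill draw = 8.1705 × 1202.7 = 9826.6 kW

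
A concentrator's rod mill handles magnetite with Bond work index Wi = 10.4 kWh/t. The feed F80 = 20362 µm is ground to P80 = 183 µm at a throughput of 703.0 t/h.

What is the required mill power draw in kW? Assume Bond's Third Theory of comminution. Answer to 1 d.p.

W = 10 Wi (1/√P80 − 1/√F80)  [Bond]
W = 10·10.4·(1/√183 − 1/√20362) = 10·10.4·(0.066914) = 6.9591 kWh/t
Power = W × throughput = 6.9591 kWh/t × 703.0 t/h = 4892.2 kW

P = 4892.2 kW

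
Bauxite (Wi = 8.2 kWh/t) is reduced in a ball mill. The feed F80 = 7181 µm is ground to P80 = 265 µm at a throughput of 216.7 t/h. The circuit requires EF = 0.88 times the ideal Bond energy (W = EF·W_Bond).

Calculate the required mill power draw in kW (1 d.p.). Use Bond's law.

Bond: W = 10·Wi·(1/√P80 − 1/√F80)
W = 10·8.2·(1/√265 − 1/√7181) = 10·8.2·(0.049629) = 4.0696 kWh/t
Corrected W = EF·W_Bond = 0.88·4.0696 = 3.5812 kWh/t
P_mill = W·ṁ = 3.5812·216.7 = 776.0 kW

P = 776.0 kW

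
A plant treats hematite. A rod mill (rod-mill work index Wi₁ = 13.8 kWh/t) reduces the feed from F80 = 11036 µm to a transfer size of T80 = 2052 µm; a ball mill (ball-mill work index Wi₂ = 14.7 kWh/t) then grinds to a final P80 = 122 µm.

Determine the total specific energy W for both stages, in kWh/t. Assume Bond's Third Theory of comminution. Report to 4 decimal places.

Bond: W = 10·Wi·(1/√P80 − 1/√F80)
Stage 1 (11036→2052 µm, Wi₁=13.8): W₁ = 10·13.8·(0.022076 − 0.009519) = 1.7328 kWh/t
Stage 2 (2052→122 µm, Wi₂=14.7): W₂ = 10·14.7·(0.090536 − 0.022076) = 10.0637 kWh/t
W = W₁ + W₂ = 1.7328 + 10.0637 = 11.7964 kWh/t

W = 11.7964 kWh/t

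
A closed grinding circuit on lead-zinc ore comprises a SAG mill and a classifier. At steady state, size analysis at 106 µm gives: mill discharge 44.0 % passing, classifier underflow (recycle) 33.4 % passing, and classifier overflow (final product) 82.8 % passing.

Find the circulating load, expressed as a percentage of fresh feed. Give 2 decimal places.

Let r = R/F. Size balance at 106 µm:
(1+r)·d = r·u + o ⇒ r = (o−d)/(d−u)
r = (82.8 − 44.0)/(44.0 − 33.4) = 38.8/10.6 = 3.6604
CL = 100·r = 366.04 %

CL = 366.04 %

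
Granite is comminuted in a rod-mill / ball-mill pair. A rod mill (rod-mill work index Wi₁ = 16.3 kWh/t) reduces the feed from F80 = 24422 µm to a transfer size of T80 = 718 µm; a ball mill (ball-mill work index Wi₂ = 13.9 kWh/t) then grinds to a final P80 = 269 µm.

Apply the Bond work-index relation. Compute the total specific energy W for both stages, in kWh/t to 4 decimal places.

W_Bond = 10·Wi·(1/√P₈₀ − 1/√F₈₀)
Stage 1 (24422→718 µm, Wi₁=16.3): W₁ = 10·16.3·(0.037320 − 0.006399) = 5.0401 kWh/t
Stage 2 (718→269 µm, Wi₂=13.9): W₂ = 10·13.9·(0.060971 − 0.037320) = 3.2875 kWh/t
W = W₁ + W₂ = 5.0401 + 3.2875 = 8.3276 kWh/t

W = 8.3276 kWh/t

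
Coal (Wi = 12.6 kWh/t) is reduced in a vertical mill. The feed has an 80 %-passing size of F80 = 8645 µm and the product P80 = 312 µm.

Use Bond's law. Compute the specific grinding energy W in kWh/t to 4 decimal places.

W = 5.7782 kWh/t

W = 10 Wi (P80^-0.5 − F80^-0.5)
1/√312 = 0.056614;  1/√8645 = 0.010755
W = 10·12.6·(0.056614 − 0.010755) = 5.7782 kWh/t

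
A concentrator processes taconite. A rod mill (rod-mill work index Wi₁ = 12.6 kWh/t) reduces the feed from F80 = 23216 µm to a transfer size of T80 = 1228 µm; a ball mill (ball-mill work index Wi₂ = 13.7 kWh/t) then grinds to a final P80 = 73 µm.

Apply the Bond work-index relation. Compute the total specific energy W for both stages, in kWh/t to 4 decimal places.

W_Bond = 10·Wi·(1/√P₈₀ − 1/√F₈₀)
Stage 1 (23216→1228 µm, Wi₁=12.6): W₁ = 10·12.6·(0.028537 − 0.006563) = 2.7687 kWh/t
Stage 2 (1228→73 µm, Wi₂=13.7): W₂ = 10·13.7·(0.117041 − 0.028537) = 12.1251 kWh/t
W = W₁ + W₂ = 2.7687 + 12.1251 = 14.8938 kWh/t

W = 14.8938 kWh/t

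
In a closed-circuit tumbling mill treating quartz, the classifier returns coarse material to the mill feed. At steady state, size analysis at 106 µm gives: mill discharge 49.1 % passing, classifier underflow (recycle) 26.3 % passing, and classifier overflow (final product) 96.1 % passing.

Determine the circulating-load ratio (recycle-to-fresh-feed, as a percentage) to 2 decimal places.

Classifier node, passing 106 µm:
d + r·d = r·u + o → r(d−u) = o−d
r = (96.1 − 49.1)/(49.1 − 26.3) = 47.0/22.8 = 2.0614
CL = 100·r = 206.14 %

CL = 206.14 %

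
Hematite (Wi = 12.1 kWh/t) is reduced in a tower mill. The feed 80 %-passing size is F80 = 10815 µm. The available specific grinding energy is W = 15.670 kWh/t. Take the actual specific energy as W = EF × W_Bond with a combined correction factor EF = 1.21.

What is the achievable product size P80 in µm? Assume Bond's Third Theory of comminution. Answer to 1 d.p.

W_Bond = 10·Wi·(1/√P₈₀ − 1/√F₈₀)
W_Bond = W / EF = 15.670 / 1.21 = 12.9504 kWh/t
P80^(−½) = W_Bond/(10 Wi) + F80^(−½)
  = 12.9504/(10·12.1) + 1/√10815 = 0.107028 + 0.009616 = 0.116644
P80 = (1/0.116644)² = 8.5731² = 73.50 µm

P80 = 73.5 µm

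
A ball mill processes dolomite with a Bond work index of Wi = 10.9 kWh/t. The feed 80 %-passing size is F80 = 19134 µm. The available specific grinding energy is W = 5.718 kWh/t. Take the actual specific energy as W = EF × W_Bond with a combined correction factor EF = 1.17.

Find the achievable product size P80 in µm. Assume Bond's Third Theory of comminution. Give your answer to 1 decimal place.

P80 = 368.9 µm

W_Bond = 10·Wi·(1/√P₈₀ − 1/√F₈₀)
W_Bond = W / EF = 5.718 / 1.17 = 4.8872 kWh/t
⇒ 1/√P80 = W_Bond/(10·Wi) + 1/√F80
  = 4.8872/(10·10.9) + 1/√19134 = 0.044837 + 0.007229 = 0.052066
P80 = (1/0.052066)² = 19.2065² = 368.89 µm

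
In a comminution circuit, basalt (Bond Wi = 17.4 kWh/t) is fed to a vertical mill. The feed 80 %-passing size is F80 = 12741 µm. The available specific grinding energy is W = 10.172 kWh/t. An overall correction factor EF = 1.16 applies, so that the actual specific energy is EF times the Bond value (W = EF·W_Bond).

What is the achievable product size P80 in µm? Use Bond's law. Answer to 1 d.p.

W_Bond = 10·Wi·(1/√P₈₀ − 1/√F₈₀)
W_Bond = W / EF = 10.172 / 1.16 = 8.7690 kWh/t
P80^(−½) = W_Bond/(10 Wi) + F80^(−½)
  = 8.7690/(10·17.4) + 1/√12741 = 0.050396 + 0.008859 = 0.059256
P80 = (1/0.059256)² = 16.8760² = 284.80 µm

P80 = 284.8 µm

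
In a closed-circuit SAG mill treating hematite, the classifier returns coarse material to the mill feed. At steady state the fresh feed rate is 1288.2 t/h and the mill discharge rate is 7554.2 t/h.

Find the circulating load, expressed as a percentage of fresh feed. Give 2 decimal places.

Discharge = new feed + return, hence
R = M − F = 7554.2 − 1288.2 = 6266.0 t/h
CL = 100·R/F = 100·6266.0/1288.2 = 486.42 %

CL = 486.42 %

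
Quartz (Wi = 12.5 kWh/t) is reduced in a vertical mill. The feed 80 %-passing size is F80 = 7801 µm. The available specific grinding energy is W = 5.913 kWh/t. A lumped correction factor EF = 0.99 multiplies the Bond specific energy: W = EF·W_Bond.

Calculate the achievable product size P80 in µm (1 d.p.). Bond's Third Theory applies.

Bond:  W = 10 Wi (1/√P − 1/√F)
W_Bond = W / EF = 5.913 / 0.99 = 5.9727 kWh/t
⇒ 1/√P80 = W_Bond/(10 Wi) + 1/√F80
  = 5.9727/(10·12.5) + 1/√7801 = 0.047782 + 0.011322 = 0.059104
P80 = (1/0.059104)² = 16.9194² = 286.27 µm

P80 = 286.3 µm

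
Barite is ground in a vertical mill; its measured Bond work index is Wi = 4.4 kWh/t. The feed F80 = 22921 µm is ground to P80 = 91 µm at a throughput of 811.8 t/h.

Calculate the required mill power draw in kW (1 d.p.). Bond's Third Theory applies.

P = 3508.5 kW

W = 10·Wi·(P80^(-½) − F80^(-½))
W = 10·4.4·(1/√91 − 1/√22921) = 10·4.4·(0.098223) = 4.3218 kWh/t
P_mill = W·ṁ = 4.3218·811.8 = 3508.5 kW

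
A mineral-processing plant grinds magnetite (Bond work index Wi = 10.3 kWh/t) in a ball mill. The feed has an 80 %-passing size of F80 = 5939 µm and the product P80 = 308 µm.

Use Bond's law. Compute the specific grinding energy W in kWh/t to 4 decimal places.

W_Bond = 10·Wi·(1/√P₈₀ − 1/√F₈₀)
1/√308 = 0.056980;  1/√5939 = 0.012976
W = 10·10.3·(0.056980 − 0.012976) = 4.5324 kWh/t

W = 4.5324 kWh/t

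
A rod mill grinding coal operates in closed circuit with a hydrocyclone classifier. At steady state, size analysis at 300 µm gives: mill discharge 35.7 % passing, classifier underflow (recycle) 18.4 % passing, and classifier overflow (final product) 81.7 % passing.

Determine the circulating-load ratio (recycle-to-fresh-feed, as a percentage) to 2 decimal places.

CL = 265.90 %

Mass balance on the −300 µm fraction:
Fd + Rd = Ru + Fo ⇒ R/F = (o−d)/(d−u)
r = (81.7 − 35.7)/(35.7 − 18.4) = 46.0/17.3 = 2.6590
CL = 100·r = 265.90 %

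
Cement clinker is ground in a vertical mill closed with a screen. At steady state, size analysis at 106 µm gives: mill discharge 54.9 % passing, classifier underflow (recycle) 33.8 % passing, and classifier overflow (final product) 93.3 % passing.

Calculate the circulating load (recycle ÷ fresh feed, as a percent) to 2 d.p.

CL = 181.99 %

Classifier node, passing 106 µm:
d + r·d = r·u + o → r(d−u) = o−d
r = (93.3 − 54.9)/(54.9 − 33.8) = 38.4/21.1 = 1.8199
CL = 100·r = 181.99 %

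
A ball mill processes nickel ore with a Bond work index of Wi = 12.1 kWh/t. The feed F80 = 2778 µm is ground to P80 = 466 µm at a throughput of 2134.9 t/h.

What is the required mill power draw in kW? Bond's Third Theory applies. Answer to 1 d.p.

W_Bond = 10·Wi·(1/√P₈₀ − 1/√F₈₀)
W = 10·12.1·(1/√466 − 1/√2778) = 10·12.1·(0.027351) = 3.3095 kWh/t
Power = W × throughput = 3.3095 kWh/t × 2134.9 t/h = 7065.4 kW

P = 7065.4 kW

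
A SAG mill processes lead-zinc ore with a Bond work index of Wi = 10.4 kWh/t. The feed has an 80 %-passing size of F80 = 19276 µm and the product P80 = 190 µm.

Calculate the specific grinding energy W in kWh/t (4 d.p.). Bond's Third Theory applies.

W = 6.7959 kWh/t

W_Bond = 10·Wi·(1/√P₈₀ − 1/√F₈₀)
1/√190 = 0.072548;  1/√19276 = 0.007203
W = 10·10.4·(0.072548 − 0.007203) = 6.7959 kWh/t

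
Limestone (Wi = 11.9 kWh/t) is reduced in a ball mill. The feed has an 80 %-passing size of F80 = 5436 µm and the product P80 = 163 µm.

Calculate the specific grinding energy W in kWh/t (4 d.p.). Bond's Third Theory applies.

W = 7.7068 kWh/t

W = 10·Wi·(P80^(-½) − F80^(-½))
1/√163 = 0.078326;  1/√5436 = 0.013563
W = 10·11.9·(0.078326 − 0.013563) = 7.7068 kWh/t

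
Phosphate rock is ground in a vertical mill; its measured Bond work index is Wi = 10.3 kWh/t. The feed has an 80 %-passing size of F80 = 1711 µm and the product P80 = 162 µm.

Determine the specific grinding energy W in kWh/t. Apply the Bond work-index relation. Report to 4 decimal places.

W = 5.6024 kWh/t

Bond: W = 10·Wi·(1/√P80 − 1/√F80)
1/√162 = 0.078567;  1/√1711 = 0.024175
W = 10·10.3·(0.078567 − 0.024175) = 5.6024 kWh/t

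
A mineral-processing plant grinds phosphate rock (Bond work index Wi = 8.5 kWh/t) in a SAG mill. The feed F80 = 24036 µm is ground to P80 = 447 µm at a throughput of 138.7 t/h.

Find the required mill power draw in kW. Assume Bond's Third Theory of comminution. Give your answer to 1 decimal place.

P = 481.6 kW

W = 10 Wi (1/√P80 − 1/√F80)  [Bond]
W = 10·8.5·(1/√447 − 1/√24036) = 10·8.5·(0.040848) = 3.4721 kWh/t
Power = W × throughput = 3.4721 kWh/t × 138.7 t/h = 481.6 kW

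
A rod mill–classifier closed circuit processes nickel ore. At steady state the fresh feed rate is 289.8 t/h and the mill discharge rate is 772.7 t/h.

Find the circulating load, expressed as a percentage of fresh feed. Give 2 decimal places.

CL = 166.63 %

Mill node: discharge = fresh + recycle.
R = M − F = 772.7 − 289.8 = 482.9 t/h
CL = 100·R/F = 100·482.9/289.8 = 166.63 %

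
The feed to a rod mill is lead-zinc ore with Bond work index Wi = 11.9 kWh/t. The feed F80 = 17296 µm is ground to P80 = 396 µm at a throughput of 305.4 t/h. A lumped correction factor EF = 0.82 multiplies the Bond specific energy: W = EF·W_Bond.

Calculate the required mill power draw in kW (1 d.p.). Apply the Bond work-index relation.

P = 1271.0 kW

W = 10 Wi (P80^-0.5 − F80^-0.5)
W = 10·11.9·(1/√396 − 1/√17296) = 10·11.9·(0.042648) = 5.0751 kWh/t
With EF = 0.82: W = 5.0751·0.82 = 4.1616 kWh/t
Power = W × throughput = 4.1616 kWh/t × 305.4 t/h = 1271.0 kW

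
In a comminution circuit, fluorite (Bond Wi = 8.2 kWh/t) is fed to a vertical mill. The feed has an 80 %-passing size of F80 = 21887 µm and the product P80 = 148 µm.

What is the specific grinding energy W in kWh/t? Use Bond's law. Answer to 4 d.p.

W = 6.1861 kWh/t

W = 10·Wi·[P80^(−½) − F80^(−½)]
1/√148 = 0.082199;  1/√21887 = 0.006759
W = 10·8.2·(0.082199 − 0.006759) = 6.1861 kWh/t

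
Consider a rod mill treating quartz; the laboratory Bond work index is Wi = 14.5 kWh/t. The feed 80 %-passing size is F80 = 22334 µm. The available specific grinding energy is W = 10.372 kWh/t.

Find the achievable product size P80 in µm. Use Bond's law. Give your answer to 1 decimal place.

P80 = 163.4 µm

W = 10 Wi (1/√P80 − 1/√F80)  [Bond]
⇒ 1/√P80 = W/(10·Wi) + 1/√F80
  = 10.3720/(10·14.5) + 1/√22334 = 0.071531 + 0.006691 = 0.078222
P80 = (1/0.078222)² = 12.7841² = 163.43 µm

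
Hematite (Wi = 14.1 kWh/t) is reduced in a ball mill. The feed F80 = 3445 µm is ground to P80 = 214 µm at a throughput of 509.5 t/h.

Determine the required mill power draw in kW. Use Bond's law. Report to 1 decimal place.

P = 3686.9 kW

Bond: W = 10·Wi·(1/√P80 − 1/√F80)
W = 10·14.1·(1/√214 − 1/√3445) = 10·14.1·(0.051321) = 7.2363 kWh/t
Mill draw = 7.2363 × 509.5 = 3686.9 kW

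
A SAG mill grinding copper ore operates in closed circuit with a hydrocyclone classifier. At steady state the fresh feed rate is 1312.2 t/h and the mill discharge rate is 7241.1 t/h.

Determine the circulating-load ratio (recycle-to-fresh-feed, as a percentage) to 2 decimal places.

CL = 451.83 %

Discharge = new feed + return, hence
R = M − F = 7241.1 − 1312.2 = 5928.9 t/h
CL = 100·R/F = 100·5928.9/1312.2 = 451.83 %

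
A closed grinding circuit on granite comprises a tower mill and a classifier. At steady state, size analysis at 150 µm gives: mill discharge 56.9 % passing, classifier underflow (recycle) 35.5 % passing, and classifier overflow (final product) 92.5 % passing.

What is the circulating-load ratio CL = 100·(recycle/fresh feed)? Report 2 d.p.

Mass balance on the −150 µm fraction:
(1+r)d = ru + o → r = (o−d)/(d−u)
r = (92.5 − 56.9)/(56.9 − 35.5) = 35.6/21.4 = 1.6636
CL = 100·r = 166.36 %

CL = 166.36 %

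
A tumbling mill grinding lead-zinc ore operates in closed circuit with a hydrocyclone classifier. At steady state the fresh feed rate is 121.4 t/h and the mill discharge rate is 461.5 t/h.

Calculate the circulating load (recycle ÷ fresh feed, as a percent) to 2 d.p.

CL = 280.15 %

Steady state: M = F + R.
R = M − F = 461.5 − 121.4 = 340.1 t/h
CL = 100·R/F = 100·340.1/121.4 = 280.15 %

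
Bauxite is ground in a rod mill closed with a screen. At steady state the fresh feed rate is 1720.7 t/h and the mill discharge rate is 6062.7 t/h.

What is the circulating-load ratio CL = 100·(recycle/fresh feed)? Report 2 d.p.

CL = 252.34 %

Mill node: discharge = fresh + recycle.
R = M − F = 6062.7 − 1720.7 = 4342.0 t/h
CL = 100·R/F = 100·4342.0/1720.7 = 252.34 %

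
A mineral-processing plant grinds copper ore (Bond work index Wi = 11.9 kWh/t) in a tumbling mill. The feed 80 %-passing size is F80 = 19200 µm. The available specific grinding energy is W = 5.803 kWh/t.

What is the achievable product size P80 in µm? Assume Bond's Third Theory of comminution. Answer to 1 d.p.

W = 10 Wi (1/√P80 − 1/√F80)  [Bond]
P80^(−½) = W/(10 Wi) + F80^(−½)
  = 5.8030/(10·11.9) + 1/√19200 = 0.048765 + 0.007217 = 0.055982
P80 = (1/0.055982)² = 17.8630² = 319.09 µm

P80 = 319.1 µm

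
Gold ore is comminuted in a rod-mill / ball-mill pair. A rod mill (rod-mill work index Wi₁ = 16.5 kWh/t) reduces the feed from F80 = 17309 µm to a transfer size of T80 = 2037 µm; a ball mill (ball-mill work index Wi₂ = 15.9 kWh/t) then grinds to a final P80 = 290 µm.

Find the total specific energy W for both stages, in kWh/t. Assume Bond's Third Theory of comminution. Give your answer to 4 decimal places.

W_Bond = 10·Wi·(1/√P₈₀ − 1/√F₈₀)
Stage 1 (17309→2037 µm, Wi₁=16.5): W₁ = 10·16.5·(0.022157 − 0.007601) = 2.4017 kWh/t
Stage 2 (2037→290 µm, Wi₂=15.9): W₂ = 10·15.9·(0.058722 − 0.022157) = 5.8139 kWh/t
W = W₁ + W₂ = 2.4017 + 5.8139 = 8.2156 kWh/t

W = 8.2156 kWh/t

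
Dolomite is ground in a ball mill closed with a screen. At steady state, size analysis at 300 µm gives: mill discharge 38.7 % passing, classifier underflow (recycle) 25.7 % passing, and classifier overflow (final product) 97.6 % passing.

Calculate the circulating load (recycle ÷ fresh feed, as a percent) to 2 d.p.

CL = 453.08 %

Classifier node, passing 300 µm:
(1+r)d = ru + o → r = (o−d)/(d−u)
r = (97.6 − 38.7)/(38.7 − 25.7) = 58.9/13.0 = 4.5308
CL = 100·r = 453.08 %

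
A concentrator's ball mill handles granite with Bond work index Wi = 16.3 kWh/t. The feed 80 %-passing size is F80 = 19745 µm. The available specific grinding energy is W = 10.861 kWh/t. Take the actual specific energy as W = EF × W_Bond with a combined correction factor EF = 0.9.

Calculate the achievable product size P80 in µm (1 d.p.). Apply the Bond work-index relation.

P80 = 151.8 µm

W = 10·Wi·[P80^(−½) − F80^(−½)]
W_Bond = W / EF = 10.861 / 0.9 = 12.0678 kWh/t
1/√P80 = 1/√F80 + W_Bond/(10·Wi)
  = 12.0678/(10·16.3) + 1/√19745 = 0.074035 + 0.007117 = 0.081152
P80 = (1/0.081152)² = 12.3226² = 151.85 µm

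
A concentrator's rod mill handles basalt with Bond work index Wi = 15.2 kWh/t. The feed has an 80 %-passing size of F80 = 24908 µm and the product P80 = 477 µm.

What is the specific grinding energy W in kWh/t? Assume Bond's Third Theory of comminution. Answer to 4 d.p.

W = 5.9965 kWh/t

W = 10·Wi·(P80^(-½) − F80^(-½))
1/√477 = 0.045787;  1/√24908 = 0.006336
W = 10·15.2·(0.045787 − 0.006336) = 5.9965 kWh/t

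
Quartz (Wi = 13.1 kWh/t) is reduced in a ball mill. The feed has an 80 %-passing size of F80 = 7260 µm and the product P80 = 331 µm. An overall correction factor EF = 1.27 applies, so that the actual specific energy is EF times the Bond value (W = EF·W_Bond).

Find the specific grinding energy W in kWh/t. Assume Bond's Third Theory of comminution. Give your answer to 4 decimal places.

Bond: W = 10·Wi·(1/√P80 − 1/√F80)
1/√331 = 0.054965;  1/√7260 = 0.011736
W = 10·13.1·(0.054965 − 0.011736) = 5.6630 kWh/t
Corrected W = EF·W_Bond = 1.27·5.6630 = 7.1920 kWh/t

W = 7.1920 kWh/t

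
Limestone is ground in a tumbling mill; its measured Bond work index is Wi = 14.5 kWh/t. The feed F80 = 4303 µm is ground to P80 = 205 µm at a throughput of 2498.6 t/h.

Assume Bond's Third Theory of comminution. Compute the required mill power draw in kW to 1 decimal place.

W = 10 Wi / √P80 − 10 Wi / √F80
W = 10·14.5·(1/√205 − 1/√4303) = 10·14.5·(0.054598) = 7.9168 kWh/t
P_mill = W·ṁ = 7.9168·2498.6 = 19780.9 kW

P = 19780.9 kW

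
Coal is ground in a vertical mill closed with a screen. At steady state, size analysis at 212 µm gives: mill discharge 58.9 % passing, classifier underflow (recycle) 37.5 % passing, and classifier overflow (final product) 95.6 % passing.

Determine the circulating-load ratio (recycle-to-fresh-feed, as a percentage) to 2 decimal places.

Let r = R/F. Size balance at 212 µm:
r = (o − d)/(d − u)
r = (95.6 − 58.9)/(58.9 − 37.5) = 36.7/21.4 = 1.7150
CL = 100·r = 171.50 %

CL = 171.50 %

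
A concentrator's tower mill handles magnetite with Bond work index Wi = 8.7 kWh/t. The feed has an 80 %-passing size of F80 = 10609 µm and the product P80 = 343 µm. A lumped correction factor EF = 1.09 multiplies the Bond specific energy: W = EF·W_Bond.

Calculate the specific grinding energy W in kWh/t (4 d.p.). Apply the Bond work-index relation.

W = 10 Wi / √P80 − 10 Wi / √F80
1/√343 = 0.053995;  1/√10609 = 0.009709
W = 10·8.7·(0.053995 − 0.009709) = 3.8529 kWh/t
Apply correction: 3.8529 × 1.09 = 4.1997 kWh/t

W = 4.1997 kWh/t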